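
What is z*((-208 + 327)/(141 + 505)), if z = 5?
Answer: 35/38 ≈ 0.92105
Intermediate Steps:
z*((-208 + 327)/(141 + 505)) = 5*((-208 + 327)/(141 + 505)) = 5*(119/646) = 5*(119*(1/646)) = 5*(7/38) = 35/38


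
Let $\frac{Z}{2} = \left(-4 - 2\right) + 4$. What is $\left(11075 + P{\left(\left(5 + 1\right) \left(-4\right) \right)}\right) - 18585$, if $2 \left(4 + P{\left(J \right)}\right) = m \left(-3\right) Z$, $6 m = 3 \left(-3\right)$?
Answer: $-7523$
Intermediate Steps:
$Z = -4$ ($Z = 2 \left(\left(-4 - 2\right) + 4\right) = 2 \left(-6 + 4\right) = 2 \left(-2\right) = -4$)
$m = - \frac{3}{2}$ ($m = \frac{3 \left(-3\right)}{6} = \frac{1}{6} \left(-9\right) = - \frac{3}{2} \approx -1.5$)
$P{\left(J \right)} = -13$ ($P{\left(J \right)} = -4 + \frac{\left(- \frac{3}{2}\right) \left(-3\right) \left(-4\right)}{2} = -4 + \frac{\frac{9}{2} \left(-4\right)}{2} = -4 + \frac{1}{2} \left(-18\right) = -4 - 9 = -13$)
$\left(11075 + P{\left(\left(5 + 1\right) \left(-4\right) \right)}\right) - 18585 = \left(11075 - 13\right) - 18585 = 11062 - 18585 = -7523$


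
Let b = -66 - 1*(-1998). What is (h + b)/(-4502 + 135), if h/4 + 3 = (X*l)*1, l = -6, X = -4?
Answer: -2016/4367 ≈ -0.46164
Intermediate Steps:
b = 1932 (b = -66 + 1998 = 1932)
h = 84 (h = -12 + 4*(-4*(-6)*1) = -12 + 4*(24*1) = -12 + 4*24 = -12 + 96 = 84)
(h + b)/(-4502 + 135) = (84 + 1932)/(-4502 + 135) = 2016/(-4367) = 2016*(-1/4367) = -2016/4367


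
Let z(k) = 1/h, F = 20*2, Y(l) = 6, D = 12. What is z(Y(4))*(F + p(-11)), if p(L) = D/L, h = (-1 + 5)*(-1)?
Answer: -107/11 ≈ -9.7273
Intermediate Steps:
h = -4 (h = 4*(-1) = -4)
p(L) = 12/L
F = 40
z(k) = -1/4 (z(k) = 1/(-4) = -1/4)
z(Y(4))*(F + p(-11)) = -(40 + 12/(-11))/4 = -(40 + 12*(-1/11))/4 = -(40 - 12/11)/4 = -1/4*428/11 = -107/11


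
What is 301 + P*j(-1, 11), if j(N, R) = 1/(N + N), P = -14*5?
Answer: 336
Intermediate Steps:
P = -70
j(N, R) = 1/(2*N)
301 + P*j(-1, 11) = 301 - 35/(-1) = 301 - 35*(-1) = 301 - 70*(-½) = 301 + 35 = 336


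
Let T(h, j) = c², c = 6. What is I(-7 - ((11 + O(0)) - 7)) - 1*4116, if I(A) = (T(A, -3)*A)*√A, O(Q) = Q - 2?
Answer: -4116 - 972*I ≈ -4116.0 - 972.0*I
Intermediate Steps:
O(Q) = -2 + Q
T(h, j) = 36 (T(h, j) = 6² = 36)
I(A) = 36*A^(3/2) (I(A) = (36*A)*√A = 36*A^(3/2))
I(-7 - ((11 + O(0)) - 7)) - 1*4116 = 36*(-7 - ((11 + (-2 + 0)) - 7))^(3/2) - 1*4116 = 36*(-7 - ((11 - 2) - 7))^(3/2) - 4116 = 36*(-7 - (9 - 7))^(3/2) - 4116 = 36*(-7 - 1*2)^(3/2) - 4116 = 36*(-7 - 2)^(3/2) - 4116 = 36*(-9)^(3/2) - 4116 = 36*(-27*I) - 4116 = -972*I - 4116 = -4116 - 972*I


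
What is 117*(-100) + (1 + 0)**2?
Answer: -11699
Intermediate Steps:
117*(-100) + (1 + 0)**2 = -11700 + 1**2 = -11700 + 1 = -11699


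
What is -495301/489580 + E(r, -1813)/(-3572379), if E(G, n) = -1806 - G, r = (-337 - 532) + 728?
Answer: -196509748931/194329478980 ≈ -1.0112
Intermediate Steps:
r = -141 (r = -869 + 728 = -141)
-495301/489580 + E(r, -1813)/(-3572379) = -495301/489580 + (-1806 - 1*(-141))/(-3572379) = -495301*1/489580 + (-1806 + 141)*(-1/3572379) = -495301/489580 - 1665*(-1/3572379) = -495301/489580 + 185/396931 = -196509748931/194329478980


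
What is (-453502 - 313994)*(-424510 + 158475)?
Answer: 204180798360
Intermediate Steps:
(-453502 - 313994)*(-424510 + 158475) = -767496*(-266035) = 204180798360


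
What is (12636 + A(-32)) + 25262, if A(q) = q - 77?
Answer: 37789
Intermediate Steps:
A(q) = -77 + q
(12636 + A(-32)) + 25262 = (12636 + (-77 - 32)) + 25262 = (12636 - 109) + 25262 = 12527 + 25262 = 37789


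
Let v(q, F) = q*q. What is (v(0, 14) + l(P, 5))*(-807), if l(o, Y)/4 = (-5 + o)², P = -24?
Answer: -2714748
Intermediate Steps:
v(q, F) = q²
l(o, Y) = 4*(-5 + o)²
(v(0, 14) + l(P, 5))*(-807) = (0² + 4*(-5 - 24)²)*(-807) = (0 + 4*(-29)²)*(-807) = (0 + 4*841)*(-807) = (0 + 3364)*(-807) = 3364*(-807) = -2714748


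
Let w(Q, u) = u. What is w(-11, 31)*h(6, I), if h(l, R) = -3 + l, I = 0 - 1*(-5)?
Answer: 93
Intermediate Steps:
I = 5 (I = 0 + 5 = 5)
w(-11, 31)*h(6, I) = 31*(-3 + 6) = 31*3 = 93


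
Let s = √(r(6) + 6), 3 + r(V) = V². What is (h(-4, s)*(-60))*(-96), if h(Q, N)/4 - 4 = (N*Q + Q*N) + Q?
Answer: -184320*√39 ≈ -1.1511e+6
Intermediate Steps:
r(V) = -3 + V²
s = √39 (s = √((-3 + 6²) + 6) = √((-3 + 36) + 6) = √(33 + 6) = √39 ≈ 6.2450)
h(Q, N) = 16 + 4*Q + 8*N*Q (h(Q, N) = 16 + 4*((N*Q + Q*N) + Q) = 16 + 4*((N*Q + N*Q) + Q) = 16 + 4*(2*N*Q + Q) = 16 + 4*(Q + 2*N*Q) = 16 + (4*Q + 8*N*Q) = 16 + 4*Q + 8*N*Q)
(h(-4, s)*(-60))*(-96) = ((16 + 4*(-4) + 8*√39*(-4))*(-60))*(-96) = ((16 - 16 - 32*√39)*(-60))*(-96) = (-32*√39*(-60))*(-96) = (1920*√39)*(-96) = -184320*√39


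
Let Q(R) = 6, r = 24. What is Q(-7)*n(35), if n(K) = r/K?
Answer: 144/35 ≈ 4.1143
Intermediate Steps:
n(K) = 24/K
Q(-7)*n(35) = 6*(24/35) = 144/35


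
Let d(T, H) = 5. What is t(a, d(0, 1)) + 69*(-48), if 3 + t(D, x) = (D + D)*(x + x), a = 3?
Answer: -3255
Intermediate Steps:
t(D, x) = -3 + 4*D*x (t(D, x) = -3 + (D + D)*(x + x) = -3 + (2*D)*(2*x) = -3 + 4*D*x)
t(a, d(0, 1)) + 69*(-48) = (-3 + 4*3*5) + 69*(-48) = (-3 + 60) - 3312 = 57 - 3312 = -3255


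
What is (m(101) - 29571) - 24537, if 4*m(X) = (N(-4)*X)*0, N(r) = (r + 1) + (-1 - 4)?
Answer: -54108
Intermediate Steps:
N(r) = -4 + r (N(r) = (1 + r) - 5 = -4 + r)
m(X) = 0 (m(X) = (((-4 - 4)*X)*0)/4 = (-8*X*0)/4 = (¼)*0 = 0)
(m(101) - 29571) - 24537 = (0 - 29571) - 24537 = -29571 - 24537 = -54108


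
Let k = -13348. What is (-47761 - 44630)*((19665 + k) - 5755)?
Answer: -51923742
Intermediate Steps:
(-47761 - 44630)*((19665 + k) - 5755) = (-47761 - 44630)*((19665 - 13348) - 5755) = -92391*(6317 - 5755) = -92391*562 = -51923742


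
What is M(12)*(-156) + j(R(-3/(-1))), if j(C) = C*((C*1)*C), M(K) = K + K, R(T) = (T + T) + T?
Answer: -3015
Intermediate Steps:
R(T) = 3*T (R(T) = 2*T + T = 3*T)
M(K) = 2*K
j(C) = C³ (j(C) = C*(C*C) = C*C² = C³)
M(12)*(-156) + j(R(-3/(-1))) = (2*12)*(-156) + (3*(-3/(-1)))³ = 24*(-156) + (3*(-3*(-1)))³ = -3744 + (3*3)³ = -3744 + 9³ = -3744 + 729 = -3015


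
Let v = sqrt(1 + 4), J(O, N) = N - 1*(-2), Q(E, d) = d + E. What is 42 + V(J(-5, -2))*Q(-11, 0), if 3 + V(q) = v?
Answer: 75 - 11*sqrt(5) ≈ 50.403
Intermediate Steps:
Q(E, d) = E + d
J(O, N) = 2 + N (J(O, N) = N + 2 = 2 + N)
v = sqrt(5) ≈ 2.2361
V(q) = -3 + sqrt(5)
42 + V(J(-5, -2))*Q(-11, 0) = 42 + (-3 + sqrt(5))*(-11 + 0) = 42 + (-3 + sqrt(5))*(-11) = 42 + (33 - 11*sqrt(5)) = 75 - 11*sqrt(5)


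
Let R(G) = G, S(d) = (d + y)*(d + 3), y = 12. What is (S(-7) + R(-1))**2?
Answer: 441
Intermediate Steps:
S(d) = (3 + d)*(12 + d) (S(d) = (d + 12)*(d + 3) = (12 + d)*(3 + d) = (3 + d)*(12 + d))
(S(-7) + R(-1))**2 = ((36 + (-7)**2 + 15*(-7)) - 1)**2 = ((36 + 49 - 105) - 1)**2 = (-20 - 1)**2 = (-21)**2 = 441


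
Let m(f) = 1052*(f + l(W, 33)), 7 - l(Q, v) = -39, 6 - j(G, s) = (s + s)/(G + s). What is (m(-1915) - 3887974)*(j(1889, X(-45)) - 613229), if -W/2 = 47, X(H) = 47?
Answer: 1737515021089791/484 ≈ 3.5899e+12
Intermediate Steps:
W = -94 (W = -2*47 = -94)
j(G, s) = 6 - 2*s/(G + s) (j(G, s) = 6 - (s + s)/(G + s) = 6 - 2*s/(G + s))
l(Q, v) = 46 (l(Q, v) = 7 - 1*(-39) = 7 + 39 = 46)
m(f) = 48392 + 1052*f (m(f) = 1052*(f + 46) = 1052*(46 + f) = 48392 + 1052*f)
(m(-1915) - 3887974)*(j(1889, X(-45)) - 613229) = ((48392 + 1052*(-1915)) - 3887974)*(2*(2*47 + 3*1889)/(1889 + 47) - 613229) = ((48392 - 2014580) - 3887974)*(2*(94 + 5667)/1936 - 613229) = (-1966188 - 3887974)*(2*(1/1936)*5761 - 613229) = -5854162*(5761/968 - 613229) = -5854162*(-593599911/968) = 1737515021089791/484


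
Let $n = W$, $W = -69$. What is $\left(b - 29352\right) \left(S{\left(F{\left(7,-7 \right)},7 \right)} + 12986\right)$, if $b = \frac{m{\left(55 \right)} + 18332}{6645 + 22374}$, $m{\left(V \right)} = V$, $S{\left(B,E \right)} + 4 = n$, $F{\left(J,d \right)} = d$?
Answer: $- \frac{3666204299271}{9673} \approx -3.7901 \cdot 10^{8}$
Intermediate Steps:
$n = -69$
$S{\left(B,E \right)} = -73$ ($S{\left(B,E \right)} = -4 - 69 = -73$)
$b = \frac{6129}{9673}$ ($b = \frac{55 + 18332}{6645 + 22374} = \frac{18387}{29019} = 18387 \cdot \frac{1}{29019} = \frac{6129}{9673} \approx 0.63362$)
$\left(b - 29352\right) \left(S{\left(F{\left(7,-7 \right)},7 \right)} + 12986\right) = \left(\frac{6129}{9673} - 29352\right) \left(-73 + 12986\right) = \left(- \frac{283915767}{9673}\right) 12913 = - \frac{3666204299271}{9673}$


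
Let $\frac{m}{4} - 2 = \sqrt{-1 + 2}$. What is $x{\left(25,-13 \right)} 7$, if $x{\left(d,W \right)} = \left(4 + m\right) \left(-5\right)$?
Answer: $-560$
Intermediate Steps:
$m = 12$ ($m = 8 + 4 \sqrt{-1 + 2} = 8 + 4 \sqrt{1} = 8 + 4 \cdot 1 = 8 + 4 = 12$)
$x{\left(d,W \right)} = -80$ ($x{\left(d,W \right)} = \left(4 + 12\right) \left(-5\right) = 16 \left(-5\right) = -80$)
$x{\left(25,-13 \right)} 7 = \left(-80\right) 7 = -560$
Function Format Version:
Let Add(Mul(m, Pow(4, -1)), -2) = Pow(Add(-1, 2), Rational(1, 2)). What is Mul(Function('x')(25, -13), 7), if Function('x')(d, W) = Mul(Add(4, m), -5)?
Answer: -560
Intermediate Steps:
m = 12 (m = Add(8, Mul(4, Pow(Add(-1, 2), Rational(1, 2)))) = Add(8, Mul(4, Pow(1, Rational(1, 2)))) = Add(8, Mul(4, 1)) = Add(8, 4) = 12)
Function('x')(d, W) = -80 (Function('x')(d, W) = Mul(Add(4, 12), -5) = Mul(16, -5) = -80)
Mul(Function('x')(25, -13), 7) = Mul(-80, 7) = -560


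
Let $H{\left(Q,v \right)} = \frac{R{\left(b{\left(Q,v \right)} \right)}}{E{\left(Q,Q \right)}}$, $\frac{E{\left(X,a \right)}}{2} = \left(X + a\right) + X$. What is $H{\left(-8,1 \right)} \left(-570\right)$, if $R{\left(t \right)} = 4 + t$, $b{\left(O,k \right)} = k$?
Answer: $\frac{475}{8} \approx 59.375$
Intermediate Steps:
$E{\left(X,a \right)} = 2 a + 4 X$ ($E{\left(X,a \right)} = 2 \left(\left(X + a\right) + X\right) = 2 \left(a + 2 X\right) = 2 a + 4 X$)
$H{\left(Q,v \right)} = \frac{4 + v}{6 Q}$ ($H{\left(Q,v \right)} = \frac{4 + v}{2 Q + 4 Q} = \frac{4 + v}{6 Q}$)
$H{\left(-8,1 \right)} \left(-570\right) = \frac{4 + 1}{6 \left(-8\right)} \left(-570\right) = \frac{1}{6} \left(- \frac{1}{8}\right) 5 \left(-570\right) = \left(- \frac{5}{48}\right) \left(-570\right) = \frac{475}{8}$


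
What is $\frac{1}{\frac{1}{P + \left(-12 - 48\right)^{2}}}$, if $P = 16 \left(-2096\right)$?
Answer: $-29936$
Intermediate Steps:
$P = -33536$
$\frac{1}{\frac{1}{P + \left(-12 - 48\right)^{2}}} = \frac{1}{\frac{1}{-33536 + \left(-12 - 48\right)^{2}}} = \frac{1}{\frac{1}{-33536 + \left(-60\right)^{2}}} = \frac{1}{\frac{1}{-33536 + 3600}} = \frac{1}{\frac{1}{-29936}} = \frac{1}{- \frac{1}{29936}} = -29936$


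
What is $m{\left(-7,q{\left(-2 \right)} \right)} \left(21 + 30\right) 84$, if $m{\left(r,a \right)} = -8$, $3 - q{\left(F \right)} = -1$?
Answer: $-34272$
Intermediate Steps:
$q{\left(F \right)} = 4$ ($q{\left(F \right)} = 3 - -1 = 3 + 1 = 4$)
$m{\left(-7,q{\left(-2 \right)} \right)} \left(21 + 30\right) 84 = - 8 \left(21 + 30\right) 84 = \left(-8\right) 51 \cdot 84 = \left(-408\right) 84 = -34272$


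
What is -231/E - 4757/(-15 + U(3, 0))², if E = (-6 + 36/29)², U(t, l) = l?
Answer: -14922587/476100 ≈ -31.343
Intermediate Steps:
E = 19044/841 (E = (-6 + 36*(1/29))² = (-6 + 36/29)² = (-138/29)² = 19044/841 ≈ 22.644)
-231/E - 4757/(-15 + U(3, 0))² = -231/19044/841 - 4757/(-15 + 0)² = -231*841/19044 - 4757/((-15)²) = -64757/6348 - 4757/225 = -14922587/476100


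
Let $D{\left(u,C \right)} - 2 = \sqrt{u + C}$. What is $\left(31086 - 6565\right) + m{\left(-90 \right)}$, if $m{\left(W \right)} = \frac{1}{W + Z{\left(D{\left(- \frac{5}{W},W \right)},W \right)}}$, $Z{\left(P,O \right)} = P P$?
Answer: $\frac{294252 \sqrt{3238} + 77657989 i}{12 \sqrt{3238} + 3167 i} \approx 24521.0 - 0.0011711 i$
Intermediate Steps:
$D{\left(u,C \right)} = 2 + \sqrt{C + u}$ ($D{\left(u,C \right)} = 2 + \sqrt{u + C} = 2 + \sqrt{C + u}$)
$Z{\left(P,O \right)} = P^{2}$
$m{\left(W \right)} = \frac{1}{W + \left(2 + \sqrt{W - \frac{5}{W}}\right)^{2}}$
$\left(31086 - 6565\right) + m{\left(-90 \right)} = \left(31086 - 6565\right) + \frac{1}{-90 + \left(2 + \sqrt{-90 - \frac{5}{-90}}\right)^{2}} = 24521 + \frac{1}{-90 + \left(2 + \sqrt{-90 - - \frac{1}{18}}\right)^{2}} = 24521 + \frac{1}{-90 + \left(2 + \sqrt{-90 + \frac{1}{18}}\right)^{2}} = 24521 + \frac{1}{-90 + \left(2 + \sqrt{- \frac{1619}{18}}\right)^{2}} = 24521 + \frac{1}{-90 + \left(2 + \frac{i \sqrt{3238}}{6}\right)^{2}}$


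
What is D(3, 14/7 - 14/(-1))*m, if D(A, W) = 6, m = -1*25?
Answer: -150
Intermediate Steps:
m = -25
D(3, 14/7 - 14/(-1))*m = 6*(-25) = -150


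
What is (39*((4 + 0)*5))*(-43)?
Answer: -33540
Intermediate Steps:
(39*((4 + 0)*5))*(-43) = (39*(4*5))*(-43) = (39*20)*(-43) = 780*(-43) = -33540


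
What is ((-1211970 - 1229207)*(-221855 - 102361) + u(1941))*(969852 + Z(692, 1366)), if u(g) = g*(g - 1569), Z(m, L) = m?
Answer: 768155842689650496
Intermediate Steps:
u(g) = g*(-1569 + g)
((-1211970 - 1229207)*(-221855 - 102361) + u(1941))*(969852 + Z(692, 1366)) = ((-1211970 - 1229207)*(-221855 - 102361) + 1941*(-1569 + 1941))*(969852 + 692) = (-2441177*(-324216) + 1941*372)*970544 = (791468642232 + 722052)*970544 = 791469364284*970544 = 768155842689650496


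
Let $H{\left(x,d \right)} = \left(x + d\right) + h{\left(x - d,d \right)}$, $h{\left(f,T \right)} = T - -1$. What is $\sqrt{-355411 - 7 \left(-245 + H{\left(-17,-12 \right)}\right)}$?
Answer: $2 i \sqrt{88354} \approx 594.49 i$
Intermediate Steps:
$h{\left(f,T \right)} = 1 + T$ ($h{\left(f,T \right)} = T + 1 = 1 + T$)
$H{\left(x,d \right)} = 1 + x + 2 d$ ($H{\left(x,d \right)} = \left(x + d\right) + \left(1 + d\right) = \left(d + x\right) + \left(1 + d\right) = 1 + x + 2 d$)
$\sqrt{-355411 - 7 \left(-245 + H{\left(-17,-12 \right)}\right)} = \sqrt{-355411 - 7 \left(-245 + \left(1 - 17 + 2 \left(-12\right)\right)\right)} = \sqrt{-355411 - 7 \left(-245 - 40\right)} = \sqrt{-355411 - -1995} = \sqrt{-355411 + 1995} = \sqrt{-353416} = 2 i \sqrt{88354}$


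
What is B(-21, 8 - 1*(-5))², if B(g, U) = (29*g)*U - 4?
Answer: 62742241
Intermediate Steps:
B(g, U) = -4 + 29*U*g (B(g, U) = 29*U*g - 4 = -4 + 29*U*g)
B(-21, 8 - 1*(-5))² = (-4 + 29*(8 - 1*(-5))*(-21))² = (-4 + 29*(8 + 5)*(-21))² = (-4 + 29*13*(-21))² = (-4 - 7917)² = (-7921)² = 62742241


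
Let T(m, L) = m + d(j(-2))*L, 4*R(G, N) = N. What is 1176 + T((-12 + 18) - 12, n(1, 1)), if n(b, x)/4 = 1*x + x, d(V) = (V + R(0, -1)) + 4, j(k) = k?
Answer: 1184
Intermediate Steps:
R(G, N) = N/4
d(V) = 15/4 + V (d(V) = (V + (¼)*(-1)) + 4 = (V - ¼) + 4 = (-¼ + V) + 4 = 15/4 + V)
n(b, x) = 8*x (n(b, x) = 4*(1*x + x) = 4*(x + x) = 4*(2*x) = 8*x)
T(m, L) = m + 7*L/4 (T(m, L) = m + (15/4 - 2)*L = m + 7*L/4)
1176 + T((-12 + 18) - 12, n(1, 1)) = 1176 + (((-12 + 18) - 12) + 7*(8*1)/4) = 1176 + ((6 - 12) + (7/4)*8) = 1176 + (-6 + 14) = 1176 + 8 = 1184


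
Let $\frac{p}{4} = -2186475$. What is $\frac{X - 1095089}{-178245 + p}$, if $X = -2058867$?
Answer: $\frac{3153956}{8924145} \approx 0.35342$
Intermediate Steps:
$p = -8745900$ ($p = 4 \left(-2186475\right) = -8745900$)
$\frac{X - 1095089}{-178245 + p} = \frac{-2058867 - 1095089}{-178245 - 8745900} = - \frac{3153956}{-8924145} = \left(-3153956\right) \left(- \frac{1}{8924145}\right) = \frac{3153956}{8924145}$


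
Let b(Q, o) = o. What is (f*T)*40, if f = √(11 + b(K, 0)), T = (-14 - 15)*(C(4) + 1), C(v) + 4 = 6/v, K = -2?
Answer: 1740*√11 ≈ 5770.9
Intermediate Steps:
C(v) = -4 + 6/v
T = 87/2 (T = (-14 - 15)*((-4 + 6/4) + 1) = -29*((-4 + 6*(¼)) + 1) = -29*((-4 + 3/2) + 1) = -29*(-5/2 + 1) = -29*(-3/2) = 87/2 ≈ 43.500)
f = √11 (f = √(11 + 0) = √11 ≈ 3.3166)
(f*T)*40 = (√11*(87/2))*40 = (87*√11/2)*40 = 1740*√11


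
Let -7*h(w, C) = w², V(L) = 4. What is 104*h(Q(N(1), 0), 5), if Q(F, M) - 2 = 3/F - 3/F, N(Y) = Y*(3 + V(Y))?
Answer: -416/7 ≈ -59.429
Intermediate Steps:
N(Y) = 7*Y (N(Y) = Y*(3 + 4) = Y*7 = 7*Y)
Q(F, M) = 2 (Q(F, M) = 2 + (3/F - 3/F) = 2 + 0 = 2)
h(w, C) = -w²/7
104*h(Q(N(1), 0), 5) = 104*(-⅐*2²) = 104*(-⅐*4) = 104*(-4/7) = -416/7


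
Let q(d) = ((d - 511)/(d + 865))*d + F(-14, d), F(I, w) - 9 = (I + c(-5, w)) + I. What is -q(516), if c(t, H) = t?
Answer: 30564/1381 ≈ 22.132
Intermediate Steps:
F(I, w) = 4 + 2*I (F(I, w) = 9 + ((I - 5) + I) = 9 + ((-5 + I) + I) = 9 + (-5 + 2*I) = 4 + 2*I)
q(d) = -24 + d*(-511 + d)/(865 + d) (q(d) = ((d - 511)/(d + 865))*d + (4 + 2*(-14)) = ((-511 + d)/(865 + d))*d + (4 - 28) = ((-511 + d)/(865 + d))*d - 24 = d*(-511 + d)/(865 + d) - 24 = -24 + d*(-511 + d)/(865 + d))
-q(516) = -(-20760 + 516² - 535*516)/(865 + 516) = -(-20760 + 266256 - 276060)/1381 = -(-30564)/1381 = -1*(-30564/1381) = 30564/1381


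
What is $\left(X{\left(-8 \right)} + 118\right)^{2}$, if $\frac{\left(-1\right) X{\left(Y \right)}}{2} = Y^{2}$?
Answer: $100$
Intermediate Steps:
$X{\left(Y \right)} = - 2 Y^{2}$
$\left(X{\left(-8 \right)} + 118\right)^{2} = \left(- 2 \left(-8\right)^{2} + 118\right)^{2} = \left(\left(-2\right) 64 + 118\right)^{2} = \left(-128 + 118\right)^{2} = \left(-10\right)^{2} = 100$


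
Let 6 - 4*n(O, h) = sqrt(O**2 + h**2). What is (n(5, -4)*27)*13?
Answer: 1053/2 - 351*sqrt(41)/4 ≈ -35.374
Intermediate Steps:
n(O, h) = 3/2 - sqrt(O**2 + h**2)/4
(n(5, -4)*27)*13 = ((3/2 - sqrt(5**2 + (-4)**2)/4)*27)*13 = ((3/2 - sqrt(25 + 16)/4)*27)*13 = ((3/2 - sqrt(41)/4)*27)*13 = (81/2 - 27*sqrt(41)/4)*13 = 1053/2 - 351*sqrt(41)/4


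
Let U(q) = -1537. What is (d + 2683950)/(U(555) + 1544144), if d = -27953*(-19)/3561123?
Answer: 9557876606957/5493413267661 ≈ 1.7399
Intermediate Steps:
d = 531107/3561123 (d = 531107*(1/3561123) = 531107/3561123 ≈ 0.14914)
(d + 2683950)/(U(555) + 1544144) = (531107/3561123 + 2683950)/(-1537 + 1544144) = (9557876606957/3561123)/1542607 = (9557876606957/3561123)*(1/1542607) = 9557876606957/5493413267661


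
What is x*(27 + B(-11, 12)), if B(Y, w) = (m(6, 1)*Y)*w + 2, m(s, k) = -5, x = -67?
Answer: -46163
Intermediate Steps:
B(Y, w) = 2 - 5*Y*w (B(Y, w) = (-5*Y)*w + 2 = -5*Y*w + 2 = 2 - 5*Y*w)
x*(27 + B(-11, 12)) = -67*(27 + (2 - 5*(-11)*12)) = -67*(27 + (2 + 660)) = -67*(27 + 662) = -67*689 = -46163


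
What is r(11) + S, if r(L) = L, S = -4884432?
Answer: -4884421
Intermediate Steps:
r(11) + S = 11 - 4884432 = -4884421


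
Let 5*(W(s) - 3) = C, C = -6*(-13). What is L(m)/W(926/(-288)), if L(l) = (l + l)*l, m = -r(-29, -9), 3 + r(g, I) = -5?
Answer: 640/93 ≈ 6.8817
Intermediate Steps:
r(g, I) = -8 (r(g, I) = -3 - 5 = -8)
C = 78
W(s) = 93/5 (W(s) = 3 + (⅕)*78 = 3 + 78/5 = 93/5)
m = 8 (m = -1*(-8) = 8)
L(l) = 2*l² (L(l) = (2*l)*l = 2*l²)
L(m)/W(926/(-288)) = (2*8²)/(93/5) = (2*64)*(5/93) = 128*(5/93) = 640/93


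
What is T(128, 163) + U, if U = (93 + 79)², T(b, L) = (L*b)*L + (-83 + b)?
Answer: 3430461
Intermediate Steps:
T(b, L) = -83 + b + b*L² (T(b, L) = b*L² + (-83 + b) = -83 + b + b*L²)
U = 29584 (U = 172² = 29584)
T(128, 163) + U = (-83 + 128 + 128*163²) + 29584 = (-83 + 128 + 128*26569) + 29584 = (-83 + 128 + 3400832) + 29584 = 3400877 + 29584 = 3430461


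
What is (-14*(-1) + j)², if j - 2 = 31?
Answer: 2209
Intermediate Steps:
j = 33 (j = 2 + 31 = 33)
(-14*(-1) + j)² = (-14*(-1) + 33)² = (14 + 33)² = 47² = 2209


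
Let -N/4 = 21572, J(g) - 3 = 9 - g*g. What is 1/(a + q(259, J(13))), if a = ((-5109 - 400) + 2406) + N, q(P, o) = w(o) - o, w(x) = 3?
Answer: -1/89231 ≈ -1.1207e-5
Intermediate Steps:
J(g) = 12 - g² (J(g) = 3 + (9 - g*g) = 3 + (9 - g²) = 12 - g²)
q(P, o) = 3 - o
N = -86288 (N = -4*21572 = -86288)
a = -89391 (a = ((-5109 - 400) + 2406) - 86288 = (-5509 + 2406) - 86288 = -3103 - 86288 = -89391)
1/(a + q(259, J(13))) = 1/(-89391 + (3 - (12 - 1*13²))) = 1/(-89391 + (3 - (12 - 1*169))) = 1/(-89391 + (3 - (12 - 169))) = 1/(-89391 + (3 - 1*(-157))) = 1/(-89391 + (3 + 157)) = 1/(-89391 + 160) = 1/(-89231) = -1/89231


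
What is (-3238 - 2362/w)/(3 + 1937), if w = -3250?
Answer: -5260569/3152500 ≈ -1.6687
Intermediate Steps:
(-3238 - 2362/w)/(3 + 1937) = (-3238 - 2362/(-3250))/(3 + 1937) = (-3238 - 2362*(-1/3250))/1940 = (-3238 + 1181/1625)*(1/1940) = -5260569/1625*1/1940 = -5260569/3152500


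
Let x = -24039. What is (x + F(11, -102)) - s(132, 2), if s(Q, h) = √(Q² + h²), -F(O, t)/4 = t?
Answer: -23631 - 2*√4357 ≈ -23763.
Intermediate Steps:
F(O, t) = -4*t
(x + F(11, -102)) - s(132, 2) = (-24039 - 4*(-102)) - √(132² + 2²) = (-24039 + 408) - √(17424 + 4) = -23631 - √17428 = -23631 - 2*√4357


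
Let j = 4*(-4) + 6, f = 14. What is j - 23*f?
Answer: -332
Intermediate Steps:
j = -10 (j = -16 + 6 = -10)
j - 23*f = -10 - 23*14 = -10 - 322 = -332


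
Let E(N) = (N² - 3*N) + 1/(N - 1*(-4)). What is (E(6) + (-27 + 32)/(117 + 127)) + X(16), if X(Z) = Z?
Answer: 41627/1220 ≈ 34.120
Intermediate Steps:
E(N) = N² + 1/(4 + N) - 3*N (E(N) = (N² - 3*N) + 1/(N + 4) = (N² - 3*N) + 1/(4 + N) = N² + 1/(4 + N) - 3*N)
(E(6) + (-27 + 32)/(117 + 127)) + X(16) = ((1 + 6² + 6³ - 12*6)/(4 + 6) + (-27 + 32)/(117 + 127)) + 16 = ((1 + 36 + 216 - 72)/10 + 5/244) + 16 = ((⅒)*181 + 5*(1/244)) + 16 = (181/10 + 5/244) + 16 = 22107/1220 + 16 = 41627/1220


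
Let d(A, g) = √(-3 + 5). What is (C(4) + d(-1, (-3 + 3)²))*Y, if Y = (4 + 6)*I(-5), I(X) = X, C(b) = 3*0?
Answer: -50*√2 ≈ -70.711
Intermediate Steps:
C(b) = 0
Y = -50 (Y = (4 + 6)*(-5) = 10*(-5) = -50)
d(A, g) = √2
(C(4) + d(-1, (-3 + 3)²))*Y = (0 + √2)*(-50) = √2*(-50) = -50*√2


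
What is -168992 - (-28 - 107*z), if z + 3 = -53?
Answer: -174956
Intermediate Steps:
z = -56 (z = -3 - 53 = -56)
-168992 - (-28 - 107*z) = -168992 - (-28 - 107*(-56)) = -168992 - (-28 + 5992) = -168992 - 1*5964 = -168992 - 5964 = -174956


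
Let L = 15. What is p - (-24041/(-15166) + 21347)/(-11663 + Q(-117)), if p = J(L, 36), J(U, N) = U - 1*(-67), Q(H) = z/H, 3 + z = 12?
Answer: 192765495799/2299468920 ≈ 83.830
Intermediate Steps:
z = 9 (z = -3 + 12 = 9)
Q(H) = 9/H
J(U, N) = 67 + U (J(U, N) = U + 67 = 67 + U)
p = 82 (p = 67 + 15 = 82)
p - (-24041/(-15166) + 21347)/(-11663 + Q(-117)) = 82 - (-24041/(-15166) + 21347)/(-11663 + 9/(-117)) = 82 - (-24041*(-1/15166) + 21347)/(-11663 + 9*(-1/117)) = 82 - (24041/15166 + 21347)/(-11663 - 1/13) = 82 - 323772643/(15166*(-151620/13)) = 82 - 323772643*(-13)/(15166*151620) = 82 - 1*(-4209044359/2299468920) = 82 + 4209044359/2299468920 = 192765495799/2299468920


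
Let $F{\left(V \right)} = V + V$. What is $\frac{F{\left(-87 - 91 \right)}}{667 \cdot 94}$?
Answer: $- \frac{178}{31349} \approx -0.005678$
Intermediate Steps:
$F{\left(V \right)} = 2 V$
$\frac{F{\left(-87 - 91 \right)}}{667 \cdot 94} = \frac{2 \left(-87 - 91\right)}{667 \cdot 94} = \frac{2 \left(-178\right)}{62698} = \left(-356\right) \frac{1}{62698} = - \frac{178}{31349}$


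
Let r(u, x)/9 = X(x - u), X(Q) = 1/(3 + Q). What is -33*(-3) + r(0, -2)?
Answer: 108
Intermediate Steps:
r(u, x) = 9/(3 + x - u) (r(u, x) = 9/(3 + (x - u)) = 9/(3 + x - u))
-33*(-3) + r(0, -2) = -33*(-3) + 9/(3 - 2 - 1*0) = 99 + 9/(3 - 2 + 0) = 99 + 9/1 = 99 + 9*1 = 99 + 9 = 108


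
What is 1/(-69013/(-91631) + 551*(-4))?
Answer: -91631/201885711 ≈ -0.00045388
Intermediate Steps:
1/(-69013/(-91631) + 551*(-4)) = 1/(-69013*(-1/91631) - 2204) = 1/(69013/91631 - 2204) = 1/(-201885711/91631) = -91631/201885711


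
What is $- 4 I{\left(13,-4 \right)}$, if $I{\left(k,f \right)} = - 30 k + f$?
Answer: $1576$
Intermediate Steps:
$I{\left(k,f \right)} = f - 30 k$
$- 4 I{\left(13,-4 \right)} = - 4 \left(-4 - 390\right) = \left(-4\right) \left(-394\right) = 1576$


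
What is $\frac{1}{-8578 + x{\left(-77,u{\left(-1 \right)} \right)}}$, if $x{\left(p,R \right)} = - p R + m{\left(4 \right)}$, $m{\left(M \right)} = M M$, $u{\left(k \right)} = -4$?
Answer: $- \frac{1}{8870} \approx -0.00011274$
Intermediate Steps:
$m{\left(M \right)} = M^{2}$
$x{\left(p,R \right)} = 16 - R p$ ($x{\left(p,R \right)} = - p R + 4^{2} = - R p + 16 = 16 - R p$)
$\frac{1}{-8578 + x{\left(-77,u{\left(-1 \right)} \right)}} = \frac{1}{-8578 + \left(16 - \left(-4\right) \left(-77\right)\right)} = \frac{1}{-8578 + \left(16 - 308\right)} = \frac{1}{-8578 - 292} = \frac{1}{-8870} = - \frac{1}{8870}$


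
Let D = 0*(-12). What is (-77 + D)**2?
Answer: 5929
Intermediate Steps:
D = 0
(-77 + D)**2 = (-77 + 0)**2 = (-77)**2 = 5929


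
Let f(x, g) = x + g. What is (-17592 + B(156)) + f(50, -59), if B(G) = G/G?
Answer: -17600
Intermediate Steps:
f(x, g) = g + x
B(G) = 1
(-17592 + B(156)) + f(50, -59) = (-17592 + 1) + (-59 + 50) = -17591 - 9 = -17600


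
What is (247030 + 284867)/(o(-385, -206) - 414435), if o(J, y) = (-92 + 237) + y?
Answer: -531897/414496 ≈ -1.2832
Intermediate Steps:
o(J, y) = 145 + y
(247030 + 284867)/(o(-385, -206) - 414435) = (247030 + 284867)/((145 - 206) - 414435) = 531897/(-61 - 414435) = 531897/(-414496) = 531897*(-1/414496) = -531897/414496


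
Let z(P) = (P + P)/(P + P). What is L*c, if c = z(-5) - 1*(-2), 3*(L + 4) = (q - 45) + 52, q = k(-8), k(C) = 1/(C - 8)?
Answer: -81/16 ≈ -5.0625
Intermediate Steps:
z(P) = 1 (z(P) = (2*P)/((2*P)) = (2*P)*(1/(2*P)) = 1)
k(C) = 1/(-8 + C)
q = -1/16 (q = 1/(-8 - 8) = 1/(-16) = -1/16 ≈ -0.062500)
L = -27/16 (L = -4 + ((-1/16 - 45) + 52)/3 = -4 + (-721/16 + 52)/3 = -4 + (1/3)*(111/16) = -4 + 37/16 = -27/16 ≈ -1.6875)
c = 3 (c = 1 - 1*(-2) = 1 + 2 = 3)
L*c = -27/16*3 = -81/16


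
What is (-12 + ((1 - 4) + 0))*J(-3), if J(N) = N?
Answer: 45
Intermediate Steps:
(-12 + ((1 - 4) + 0))*J(-3) = (-12 + ((1 - 4) + 0))*(-3) = (-12 + (-3 + 0))*(-3) = (-12 - 3)*(-3) = -15*(-3) = 45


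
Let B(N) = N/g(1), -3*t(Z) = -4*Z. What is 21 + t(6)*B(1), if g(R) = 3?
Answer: 71/3 ≈ 23.667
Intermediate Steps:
t(Z) = 4*Z/3 (t(Z) = -(-4)*Z/3 = 4*Z/3)
B(N) = N/3
21 + t(6)*B(1) = 21 + ((4/3)*6)*((⅓)*1) = 21 + 8*(⅓) = 21 + 8/3 = 71/3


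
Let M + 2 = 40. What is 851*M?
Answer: 32338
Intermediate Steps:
M = 38 (M = -2 + 40 = 38)
851*M = 851*38 = 32338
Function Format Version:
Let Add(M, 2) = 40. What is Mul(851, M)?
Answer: 32338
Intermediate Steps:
M = 38 (M = Add(-2, 40) = 38)
Mul(851, M) = Mul(851, 38) = 32338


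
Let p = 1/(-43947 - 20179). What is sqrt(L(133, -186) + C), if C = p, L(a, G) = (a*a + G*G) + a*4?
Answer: sqrt(217191103034566)/64126 ≈ 229.82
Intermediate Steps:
p = -1/64126 (p = 1/(-64126) = -1/64126 ≈ -1.5594e-5)
L(a, G) = G**2 + a**2 + 4*a (L(a, G) = (a**2 + G**2) + 4*a = (G**2 + a**2) + 4*a = G**2 + a**2 + 4*a)
C = -1/64126 ≈ -1.5594e-5
sqrt(L(133, -186) + C) = sqrt(((-186)**2 + 133**2 + 4*133) - 1/64126) = sqrt((34596 + 17689 + 532) - 1/64126) = sqrt(52817 - 1/64126) = sqrt(3386942941/64126) = sqrt(217191103034566)/64126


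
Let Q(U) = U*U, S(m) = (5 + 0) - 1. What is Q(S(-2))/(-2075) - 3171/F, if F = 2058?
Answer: -314893/203350 ≈ -1.5485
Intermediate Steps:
S(m) = 4 (S(m) = 5 - 1 = 4)
Q(U) = U²
Q(S(-2))/(-2075) - 3171/F = 4²/(-2075) - 3171/2058 = 16*(-1/2075) - 3171*1/2058 = -16/2075 - 151/98 = -314893/203350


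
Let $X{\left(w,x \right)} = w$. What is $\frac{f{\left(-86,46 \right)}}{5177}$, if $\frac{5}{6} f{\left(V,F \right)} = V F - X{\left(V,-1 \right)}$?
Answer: $- \frac{4644}{5177} \approx -0.89704$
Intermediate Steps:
$f{\left(V,F \right)} = - \frac{6 V}{5} + \frac{6 F V}{5}$ ($f{\left(V,F \right)} = \frac{6 \left(V F - V\right)}{5} = \frac{6 \left(F V - V\right)}{5} = \frac{6 \left(- V + F V\right)}{5} = - \frac{6 V}{5} + \frac{6 F V}{5}$)
$\frac{f{\left(-86,46 \right)}}{5177} = \frac{\frac{6}{5} \left(-86\right) \left(-1 + 46\right)}{5177} = \frac{6}{5} \left(-86\right) 45 \cdot \frac{1}{5177} = \left(-4644\right) \frac{1}{5177} = - \frac{4644}{5177}$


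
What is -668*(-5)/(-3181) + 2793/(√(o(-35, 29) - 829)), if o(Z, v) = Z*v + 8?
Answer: -3340/3181 - 931*I*√51/102 ≈ -1.05 - 65.183*I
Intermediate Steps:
o(Z, v) = 8 + Z*v
-668*(-5)/(-3181) + 2793/(√(o(-35, 29) - 829)) = -668*(-5)/(-3181) + 2793/(√((8 - 35*29) - 829)) = 3340*(-1/3181) + 2793/(√((8 - 1015) - 829)) = -3340/3181 + 2793/(√(-1007 - 829)) = -3340/3181 + 2793/(√(-1836)) = -3340/3181 + 2793/((6*I*√51)) = -3340/3181 + 2793*(-I*√51/306) = -3340/3181 - 931*I*√51/102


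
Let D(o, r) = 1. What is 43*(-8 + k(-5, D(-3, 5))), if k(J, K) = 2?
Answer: -258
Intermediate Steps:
43*(-8 + k(-5, D(-3, 5))) = 43*(-8 + 2) = 43*(-6) = -258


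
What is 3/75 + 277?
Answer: 6926/25 ≈ 277.04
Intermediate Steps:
3/75 + 277 = 3*(1/75) + 277 = 1/25 + 277 = 6926/25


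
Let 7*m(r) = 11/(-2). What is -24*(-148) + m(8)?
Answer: 49717/14 ≈ 3551.2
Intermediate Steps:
m(r) = -11/14 (m(r) = (11/(-2))/7 = (11*(-1/2))/7 = (1/7)*(-11/2) = -11/14)
-24*(-148) + m(8) = -24*(-148) - 11/14 = 3552 - 11/14 = 49717/14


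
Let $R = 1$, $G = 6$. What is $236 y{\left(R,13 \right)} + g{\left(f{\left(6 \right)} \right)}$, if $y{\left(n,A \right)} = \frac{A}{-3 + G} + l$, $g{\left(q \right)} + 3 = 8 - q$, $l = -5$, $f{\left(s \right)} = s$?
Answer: $- \frac{475}{3} \approx -158.33$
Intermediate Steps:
$g{\left(q \right)} = 5 - q$ ($g{\left(q \right)} = -3 - \left(-8 + q\right) = 5 - q$)
$y{\left(n,A \right)} = -5 + \frac{A}{3}$ ($y{\left(n,A \right)} = \frac{A}{-3 + 6} - 5 = \frac{A}{3} - 5 = -5 + \frac{A}{3}$)
$236 y{\left(R,13 \right)} + g{\left(f{\left(6 \right)} \right)} = 236 \left(-5 + \frac{1}{3} \cdot 13\right) + \left(5 - 6\right) = 236 \left(-5 + \frac{13}{3}\right) + \left(5 - 6\right) = 236 \left(- \frac{2}{3}\right) - 1 = - \frac{472}{3} - 1 = - \frac{475}{3}$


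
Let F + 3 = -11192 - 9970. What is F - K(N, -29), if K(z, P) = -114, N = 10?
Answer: -21051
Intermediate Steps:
F = -21165 (F = -3 + (-11192 - 9970) = -3 - 21162 = -21165)
F - K(N, -29) = -21165 - 1*(-114) = -21165 + 114 = -21051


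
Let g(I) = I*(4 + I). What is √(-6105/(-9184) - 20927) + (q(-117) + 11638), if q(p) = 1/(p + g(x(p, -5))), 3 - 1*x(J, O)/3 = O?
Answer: 6459091/555 + I*√110315603762/2296 ≈ 11638.0 + 144.66*I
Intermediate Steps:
x(J, O) = 9 - 3*O
q(p) = 1/(672 + p) (q(p) = 1/(p + (9 - 3*(-5))*(4 + (9 - 3*(-5)))) = 1/(p + (9 + 15)*(4 + (9 + 15))) = 1/(p + 24*(4 + 24)) = 1/(p + 24*28) = 1/(p + 672) = 1/(672 + p))
√(-6105/(-9184) - 20927) + (q(-117) + 11638) = √(-6105/(-9184) - 20927) + (1/(672 - 117) + 11638) = √(-6105*(-1/9184) - 20927) + (1/555 + 11638) = √(6105/9184 - 20927) + (1/555 + 11638) = √(-192187463/9184) + 6459091/555 = I*√110315603762/2296 + 6459091/555 = 6459091/555 + I*√110315603762/2296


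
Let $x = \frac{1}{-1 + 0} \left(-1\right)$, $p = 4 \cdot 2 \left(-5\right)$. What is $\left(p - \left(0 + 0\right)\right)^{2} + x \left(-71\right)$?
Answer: $1529$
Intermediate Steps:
$p = -40$ ($p = 8 \left(-5\right) = -40$)
$x = 1$ ($x = \frac{1}{-1} \left(-1\right) = \left(-1\right) \left(-1\right) = 1$)
$\left(p - \left(0 + 0\right)\right)^{2} + x \left(-71\right) = \left(-40 - \left(0 + 0\right)\right)^{2} + 1 \left(-71\right) = \left(-40 - 0\right)^{2} - 71 = \left(-40 + 0\right)^{2} - 71 = \left(-40\right)^{2} - 71 = 1600 - 71 = 1529$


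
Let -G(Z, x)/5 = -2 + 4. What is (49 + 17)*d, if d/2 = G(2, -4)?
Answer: -1320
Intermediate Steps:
G(Z, x) = -10 (G(Z, x) = -5*(-2 + 4) = -5*2 = -10)
d = -20 (d = 2*(-10) = -20)
(49 + 17)*d = (49 + 17)*(-20) = 66*(-20) = -1320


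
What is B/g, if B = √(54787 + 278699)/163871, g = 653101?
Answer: 3*√37054/107024313971 ≈ 5.3958e-9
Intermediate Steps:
B = 3*√37054/163871 (B = √333486*(1/163871) = (3*√37054)*(1/163871) = 3*√37054/163871 ≈ 0.0035240)
B/g = (3*√37054/163871)/653101 = (3*√37054/163871)*(1/653101) = 3*√37054/107024313971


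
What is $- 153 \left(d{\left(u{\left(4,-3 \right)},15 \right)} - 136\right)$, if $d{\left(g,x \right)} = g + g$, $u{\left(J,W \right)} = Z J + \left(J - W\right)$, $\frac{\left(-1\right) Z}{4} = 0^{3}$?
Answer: $18666$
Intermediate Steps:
$Z = 0$ ($Z = - 4 \cdot 0^{3} = \left(-4\right) 0 = 0$)
$u{\left(J,W \right)} = J - W$ ($u{\left(J,W \right)} = 0 J + \left(J - W\right) = 0 + \left(J - W\right) = J - W$)
$d{\left(g,x \right)} = 2 g$
$- 153 \left(d{\left(u{\left(4,-3 \right)},15 \right)} - 136\right) = - 153 \left(2 \left(4 - -3\right) - 136\right) = - 153 \left(2 \left(4 + 3\right) - 136\right) = - 153 \left(2 \cdot 7 - 136\right) = - 153 \left(14 - 136\right) = \left(-153\right) \left(-122\right) = 18666$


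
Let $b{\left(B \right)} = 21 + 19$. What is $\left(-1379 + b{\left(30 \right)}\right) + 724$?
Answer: $-615$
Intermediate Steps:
$b{\left(B \right)} = 40$
$\left(-1379 + b{\left(30 \right)}\right) + 724 = \left(-1379 + 40\right) + 724 = -1339 + 724 = -615$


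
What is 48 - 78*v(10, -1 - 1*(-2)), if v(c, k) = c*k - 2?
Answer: -576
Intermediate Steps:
v(c, k) = -2 + c*k
48 - 78*v(10, -1 - 1*(-2)) = 48 - 78*(-2 + 10*(-1 - 1*(-2))) = 48 - 78*(-2 + 10*(-1 + 2)) = 48 - 78*(-2 + 10*1) = 48 - 78*(-2 + 10) = 48 - 78*8 = 48 - 624 = -576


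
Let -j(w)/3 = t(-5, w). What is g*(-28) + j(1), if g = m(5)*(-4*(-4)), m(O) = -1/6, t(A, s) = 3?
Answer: 197/3 ≈ 65.667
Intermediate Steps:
j(w) = -9 (j(w) = -3*3 = -9)
m(O) = -1/6 (m(O) = -1*1/6 = -1/6)
g = -8/3 (g = -(-2)*(-4)/3 = -1/6*16 = -8/3 ≈ -2.6667)
g*(-28) + j(1) = -8/3*(-28) - 9 = 224/3 - 9 = 197/3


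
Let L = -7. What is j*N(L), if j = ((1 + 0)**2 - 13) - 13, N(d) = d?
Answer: 175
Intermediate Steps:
j = -25 (j = (1**2 - 13) - 13 = (1 - 13) - 13 = -12 - 13 = -25)
j*N(L) = -25*(-7) = 175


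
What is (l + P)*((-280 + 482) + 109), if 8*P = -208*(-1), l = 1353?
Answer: 428869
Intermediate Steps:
P = 26 (P = (-208*(-1))/8 = (⅛)*208 = 26)
(l + P)*((-280 + 482) + 109) = (1353 + 26)*((-280 + 482) + 109) = 1379*(202 + 109) = 1379*311 = 428869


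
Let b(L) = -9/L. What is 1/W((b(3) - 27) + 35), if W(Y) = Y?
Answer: ⅕ ≈ 0.20000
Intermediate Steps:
1/W((b(3) - 27) + 35) = 1/((-9/3 - 27) + 35) = 1/((-9*⅓ - 27) + 35) = 1/((-3 - 27) + 35) = 1/(-30 + 35) = 1/5 = ⅕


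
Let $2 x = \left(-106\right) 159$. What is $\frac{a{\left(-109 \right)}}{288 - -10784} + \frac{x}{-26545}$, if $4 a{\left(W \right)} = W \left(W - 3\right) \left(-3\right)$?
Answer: $- \frac{37435569}{73476560} \approx -0.50949$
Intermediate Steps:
$x = -8427$ ($x = \frac{\left(-106\right) 159}{2} = \frac{1}{2} \left(-16854\right) = -8427$)
$a{\left(W \right)} = - \frac{3 W \left(-3 + W\right)}{4}$ ($a{\left(W \right)} = \frac{W \left(W - 3\right) \left(-3\right)}{4} = \frac{W \left(-3 + W\right) \left(-3\right)}{4} = \frac{\left(-3\right) W \left(-3 + W\right)}{4} = - \frac{3 W \left(-3 + W\right)}{4}$)
$\frac{a{\left(-109 \right)}}{288 - -10784} + \frac{x}{-26545} = \frac{\frac{3}{4} \left(-109\right) \left(3 - -109\right)}{288 - -10784} - \frac{8427}{-26545} = \frac{\frac{3}{4} \left(-109\right) \left(3 + 109\right)}{288 + 10784} - - \frac{8427}{26545} = \frac{\frac{3}{4} \left(-109\right) 112}{11072} + \frac{8427}{26545} = \left(-9156\right) \frac{1}{11072} + \frac{8427}{26545} = - \frac{2289}{2768} + \frac{8427}{26545} = - \frac{37435569}{73476560}$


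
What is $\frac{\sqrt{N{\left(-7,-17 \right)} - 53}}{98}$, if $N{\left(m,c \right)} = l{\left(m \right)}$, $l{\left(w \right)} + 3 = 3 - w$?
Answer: $\frac{i \sqrt{46}}{98} \approx 0.069207 i$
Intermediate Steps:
$l{\left(w \right)} = - w$ ($l{\left(w \right)} = -3 - \left(-3 + w\right) = - w$)
$N{\left(m,c \right)} = - m$
$\frac{\sqrt{N{\left(-7,-17 \right)} - 53}}{98} = \frac{\sqrt{\left(-1\right) \left(-7\right) - 53}}{98} = \sqrt{7 - 53} \cdot \frac{1}{98} = \sqrt{-46} \cdot \frac{1}{98} = i \sqrt{46} \cdot \frac{1}{98} = \frac{i \sqrt{46}}{98}$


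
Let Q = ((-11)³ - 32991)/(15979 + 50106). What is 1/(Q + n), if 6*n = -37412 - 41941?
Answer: -132170/1748082979 ≈ -7.5608e-5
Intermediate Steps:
n = -26451/2 (n = (-37412 - 41941)/6 = (⅙)*(-79353) = -26451/2 ≈ -13226.)
Q = -34322/66085 (Q = (-1331 - 32991)/66085 = -34322*1/66085 = -34322/66085 ≈ -0.51936)
1/(Q + n) = 1/(-34322/66085 - 26451/2) = 1/(-1748082979/132170) = -132170/1748082979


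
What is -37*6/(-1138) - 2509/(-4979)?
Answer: 152330/217927 ≈ 0.69900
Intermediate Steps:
-37*6/(-1138) - 2509/(-4979) = -222*(-1/1138) - 2509*(-1/4979) = 111/569 + 193/383 = 152330/217927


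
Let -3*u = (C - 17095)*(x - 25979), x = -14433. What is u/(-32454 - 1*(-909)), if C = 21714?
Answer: -186663028/94635 ≈ -1972.5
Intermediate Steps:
u = 186663028/3 (u = -(21714 - 17095)*(-14433 - 25979)/3 = -4619*(-40412)/3 = -1/3*(-186663028) = 186663028/3 ≈ 6.2221e+7)
u/(-32454 - 1*(-909)) = 186663028/(3*(-32454 - 1*(-909))) = 186663028/(3*(-32454 + 909)) = (186663028/3)/(-31545) = (186663028/3)*(-1/31545) = -186663028/94635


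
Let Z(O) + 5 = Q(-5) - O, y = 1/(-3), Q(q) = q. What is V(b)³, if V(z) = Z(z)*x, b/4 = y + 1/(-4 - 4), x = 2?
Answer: -117649/27 ≈ -4357.4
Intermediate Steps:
y = -⅓ ≈ -0.33333
b = -11/6 (b = 4*(-⅓ + 1/(-4 - 4)) = 4*(-⅓ + 1/(-8)) = 4*(-⅓ - ⅛) = 4*(-11/24) = -11/6 ≈ -1.8333)
Z(O) = -10 - O (Z(O) = -5 + (-5 - O) = -10 - O)
V(z) = -20 - 2*z (V(z) = (-10 - z)*2 = -20 - 2*z)
V(b)³ = (-20 - 2*(-11/6))³ = (-20 + 11/3)³ = (-49/3)³ = -117649/27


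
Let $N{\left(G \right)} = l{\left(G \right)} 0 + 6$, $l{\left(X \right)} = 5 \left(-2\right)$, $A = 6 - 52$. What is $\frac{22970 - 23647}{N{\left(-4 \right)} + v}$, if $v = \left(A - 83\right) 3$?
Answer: $\frac{677}{381} \approx 1.7769$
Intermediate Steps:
$A = -46$ ($A = 6 - 52 = -46$)
$l{\left(X \right)} = -10$
$N{\left(G \right)} = 6$ ($N{\left(G \right)} = \left(-10\right) 0 + 6 = 0 + 6 = 6$)
$v = -387$ ($v = \left(-46 - 83\right) 3 = \left(-129\right) 3 = -387$)
$\frac{22970 - 23647}{N{\left(-4 \right)} + v} = \frac{22970 - 23647}{6 - 387} = - \frac{677}{-381} = \left(-677\right) \left(- \frac{1}{381}\right) = \frac{677}{381}$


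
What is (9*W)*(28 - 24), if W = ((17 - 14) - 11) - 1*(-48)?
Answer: 1440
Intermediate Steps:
W = 40 (W = (3 - 11) + 48 = -8 + 48 = 40)
(9*W)*(28 - 24) = (9*40)*(28 - 24) = 360*4 = 1440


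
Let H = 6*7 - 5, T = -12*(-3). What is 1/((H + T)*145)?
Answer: 1/10585 ≈ 9.4473e-5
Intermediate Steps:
T = 36
H = 37 (H = 42 - 5 = 37)
1/((H + T)*145) = 1/((37 + 36)*145) = 1/(73*145) = 1/10585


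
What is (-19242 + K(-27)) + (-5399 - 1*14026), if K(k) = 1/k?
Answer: -1044010/27 ≈ -38667.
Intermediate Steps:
(-19242 + K(-27)) + (-5399 - 1*14026) = (-19242 + 1/(-27)) + (-5399 - 1*14026) = (-19242 - 1/27) + (-5399 - 14026) = -519535/27 - 19425 = -1044010/27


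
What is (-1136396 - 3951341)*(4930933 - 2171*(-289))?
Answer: -28279433129424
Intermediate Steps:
(-1136396 - 3951341)*(4930933 - 2171*(-289)) = -5087737*(4930933 + 627419) = -5087737*5558352 = -28279433129424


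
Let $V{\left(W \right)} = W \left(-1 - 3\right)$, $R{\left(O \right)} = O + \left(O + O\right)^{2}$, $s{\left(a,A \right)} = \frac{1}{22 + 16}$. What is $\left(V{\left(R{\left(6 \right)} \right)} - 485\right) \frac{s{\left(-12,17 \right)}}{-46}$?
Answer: $\frac{1085}{1748} \approx 0.62071$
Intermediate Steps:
$s{\left(a,A \right)} = \frac{1}{38}$
$R{\left(O \right)} = O + 4 O^{2}$ ($R{\left(O \right)} = O + \left(2 O\right)^{2} = O + 4 O^{2}$)
$V{\left(W \right)} = - 4 W$ ($V{\left(W \right)} = W \left(-4\right) = - 4 W$)
$\left(V{\left(R{\left(6 \right)} \right)} - 485\right) \frac{s{\left(-12,17 \right)}}{-46} = \left(- 4 \cdot 6 \left(1 + 4 \cdot 6\right) - 485\right) \frac{1}{38 \left(-46\right)} = \left(- 4 \cdot 6 \left(1 + 24\right) - 485\right) \frac{1}{38} \left(- \frac{1}{46}\right) = \left(- 4 \cdot 6 \cdot 25 - 485\right) \left(- \frac{1}{1748}\right) = \left(\left(-4\right) 150 - 485\right) \left(- \frac{1}{1748}\right) = \left(-600 - 485\right) \left(- \frac{1}{1748}\right) = \left(-1085\right) \left(- \frac{1}{1748}\right) = \frac{1085}{1748}$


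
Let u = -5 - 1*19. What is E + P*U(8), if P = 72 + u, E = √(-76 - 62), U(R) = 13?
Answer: 624 + I*√138 ≈ 624.0 + 11.747*I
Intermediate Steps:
u = -24 (u = -5 - 19 = -24)
E = I*√138 (E = √(-138) = I*√138 ≈ 11.747*I)
P = 48 (P = 72 - 24 = 48)
E + P*U(8) = I*√138 + 48*13 = I*√138 + 624 = 624 + I*√138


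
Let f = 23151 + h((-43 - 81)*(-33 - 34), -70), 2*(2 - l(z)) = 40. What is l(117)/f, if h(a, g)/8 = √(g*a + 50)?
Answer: -416718/573185441 + 144*I*√581510/573185441 ≈ -0.00072702 + 0.00019158*I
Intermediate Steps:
l(z) = -18 (l(z) = 2 - ½*40 = 2 - 20 = -18)
h(a, g) = 8*√(50 + a*g) (h(a, g) = 8*√(g*a + 50) = 8*√(a*g + 50) = 8*√(50 + a*g))
f = 23151 + 8*I*√581510 (f = 23151 + 8*√(50 + ((-43 - 81)*(-33 - 34))*(-70)) = 23151 + 8*√(50 - 124*(-67)*(-70)) = 23151 + 8*√(50 + 8308*(-70)) = 23151 + 8*√(50 - 581560) = 23151 + 8*√(-581510) = 23151 + 8*(I*√581510) = 23151 + 8*I*√581510 ≈ 23151.0 + 6100.5*I)
l(117)/f = -18/(23151 + 8*I*√581510)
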